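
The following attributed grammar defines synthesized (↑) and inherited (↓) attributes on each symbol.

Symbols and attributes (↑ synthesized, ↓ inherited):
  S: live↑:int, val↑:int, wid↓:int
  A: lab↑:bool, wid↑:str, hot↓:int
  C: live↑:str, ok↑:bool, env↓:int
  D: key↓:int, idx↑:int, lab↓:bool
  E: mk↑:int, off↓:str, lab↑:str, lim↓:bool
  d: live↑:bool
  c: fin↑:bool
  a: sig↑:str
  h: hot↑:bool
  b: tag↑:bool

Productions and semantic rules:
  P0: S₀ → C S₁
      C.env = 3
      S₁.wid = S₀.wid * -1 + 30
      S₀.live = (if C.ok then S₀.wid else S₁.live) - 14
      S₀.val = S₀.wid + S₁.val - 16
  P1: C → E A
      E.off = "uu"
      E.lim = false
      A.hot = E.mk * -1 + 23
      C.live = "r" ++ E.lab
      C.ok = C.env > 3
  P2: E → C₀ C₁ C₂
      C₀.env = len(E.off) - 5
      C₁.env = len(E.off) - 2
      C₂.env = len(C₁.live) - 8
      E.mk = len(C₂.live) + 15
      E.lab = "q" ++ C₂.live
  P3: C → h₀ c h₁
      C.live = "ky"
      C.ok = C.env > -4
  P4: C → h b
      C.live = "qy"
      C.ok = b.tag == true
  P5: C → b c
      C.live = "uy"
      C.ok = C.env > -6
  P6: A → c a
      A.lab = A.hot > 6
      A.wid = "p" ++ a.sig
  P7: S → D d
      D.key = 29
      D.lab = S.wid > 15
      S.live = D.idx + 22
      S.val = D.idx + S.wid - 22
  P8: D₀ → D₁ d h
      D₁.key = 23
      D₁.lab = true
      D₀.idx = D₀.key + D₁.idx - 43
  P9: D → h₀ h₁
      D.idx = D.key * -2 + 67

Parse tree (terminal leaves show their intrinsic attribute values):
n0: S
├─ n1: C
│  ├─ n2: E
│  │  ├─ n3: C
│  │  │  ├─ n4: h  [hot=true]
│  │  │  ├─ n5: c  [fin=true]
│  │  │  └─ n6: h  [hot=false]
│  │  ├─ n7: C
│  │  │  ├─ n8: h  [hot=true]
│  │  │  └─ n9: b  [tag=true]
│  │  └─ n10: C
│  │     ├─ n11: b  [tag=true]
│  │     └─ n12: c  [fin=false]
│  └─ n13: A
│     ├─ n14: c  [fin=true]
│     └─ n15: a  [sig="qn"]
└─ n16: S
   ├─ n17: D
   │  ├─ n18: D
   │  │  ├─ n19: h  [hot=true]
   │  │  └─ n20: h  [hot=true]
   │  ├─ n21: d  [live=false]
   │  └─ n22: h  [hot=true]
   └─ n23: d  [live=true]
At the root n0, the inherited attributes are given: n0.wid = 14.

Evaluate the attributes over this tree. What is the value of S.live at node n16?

29

1. n0.wid = 14  [given at root]
2. n1.env = 3  [3]
3. n2.off = "uu"  ["uu"]
4. n2.lim = false  [false]
5. n3.env = -3  [len(E.off) - 5]
6. n4.hot = true  [terminal]
7. n5.fin = true  [terminal]
8. n6.hot = false  [terminal]
9. n3.live = "ky"  ["ky"]
10. n3.ok = true  [C.env > -4]
11. n7.env = 0  [len(E.off) - 2]
12. n8.hot = true  [terminal]
13. n9.tag = true  [terminal]
14. n7.live = "qy"  ["qy"]
15. n7.ok = true  [b.tag == true]
16. n10.env = -6  [len(C₁.live) - 8]
17. n11.tag = true  [terminal]
18. n12.fin = false  [terminal]
19. n10.live = "uy"  ["uy"]
20. n10.ok = false  [C.env > -6]
21. n2.mk = 17  [len(C₂.live) + 15]
22. n2.lab = "quy"  ["q" ++ C₂.live]
23. n13.hot = 6  [E.mk * -1 + 23]
24. n14.fin = true  [terminal]
25. n15.sig = "qn"  [terminal]
26. n13.lab = false  [A.hot > 6]
27. n13.wid = "pqn"  ["p" ++ a.sig]
28. n1.live = "rquy"  ["r" ++ E.lab]
29. n1.ok = false  [C.env > 3]
30. n16.wid = 16  [S₀.wid * -1 + 30]
31. n17.key = 29  [29]
32. n17.lab = true  [S.wid > 15]
33. n18.key = 23  [23]
34. n18.lab = true  [true]
35. n19.hot = true  [terminal]
36. n20.hot = true  [terminal]
37. n18.idx = 21  [D.key * -2 + 67]
38. n21.live = false  [terminal]
39. n22.hot = true  [terminal]
40. n17.idx = 7  [D₀.key + D₁.idx - 43]
41. n23.live = true  [terminal]
42. n16.live = 29  [D.idx + 22]
43. n16.val = 1  [D.idx + S.wid - 22]
44. n0.live = 15  [(if C.ok then S₀.wid else S₁.live) - 14]
45. n0.val = -1  [S₀.wid + S₁.val - 16]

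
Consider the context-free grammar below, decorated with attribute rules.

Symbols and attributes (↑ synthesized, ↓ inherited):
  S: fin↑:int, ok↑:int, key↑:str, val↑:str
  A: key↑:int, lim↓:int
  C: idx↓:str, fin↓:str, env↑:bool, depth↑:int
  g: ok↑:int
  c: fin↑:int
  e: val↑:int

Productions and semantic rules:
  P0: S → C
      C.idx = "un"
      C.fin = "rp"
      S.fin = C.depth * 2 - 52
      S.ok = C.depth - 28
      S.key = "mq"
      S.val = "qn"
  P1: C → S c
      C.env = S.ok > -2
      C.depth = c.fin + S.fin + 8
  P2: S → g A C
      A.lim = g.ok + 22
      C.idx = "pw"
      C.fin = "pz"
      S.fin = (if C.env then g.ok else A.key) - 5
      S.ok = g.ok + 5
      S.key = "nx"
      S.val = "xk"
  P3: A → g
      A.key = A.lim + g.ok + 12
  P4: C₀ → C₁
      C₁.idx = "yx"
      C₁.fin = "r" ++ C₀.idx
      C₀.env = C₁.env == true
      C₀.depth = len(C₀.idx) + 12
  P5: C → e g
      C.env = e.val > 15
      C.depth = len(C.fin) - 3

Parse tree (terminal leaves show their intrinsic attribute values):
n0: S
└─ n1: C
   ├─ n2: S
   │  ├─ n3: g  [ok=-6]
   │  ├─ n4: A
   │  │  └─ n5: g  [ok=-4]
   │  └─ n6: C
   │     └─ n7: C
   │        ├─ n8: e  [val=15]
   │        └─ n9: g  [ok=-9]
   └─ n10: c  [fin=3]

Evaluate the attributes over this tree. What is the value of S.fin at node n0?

8

1. n1.idx = "un"  ["un"]
2. n1.fin = "rp"  ["rp"]
3. n3.ok = -6  [terminal]
4. n4.lim = 16  [g.ok + 22]
5. n5.ok = -4  [terminal]
6. n4.key = 24  [A.lim + g.ok + 12]
7. n6.idx = "pw"  ["pw"]
8. n6.fin = "pz"  ["pz"]
9. n7.idx = "yx"  ["yx"]
10. n7.fin = "rpw"  ["r" ++ C₀.idx]
11. n8.val = 15  [terminal]
12. n9.ok = -9  [terminal]
13. n7.env = false  [e.val > 15]
14. n7.depth = 0  [len(C.fin) - 3]
15. n6.env = false  [C₁.env == true]
16. n6.depth = 14  [len(C₀.idx) + 12]
17. n2.fin = 19  [(if C.env then g.ok else A.key) - 5]
18. n2.ok = -1  [g.ok + 5]
19. n2.key = "nx"  ["nx"]
20. n2.val = "xk"  ["xk"]
21. n10.fin = 3  [terminal]
22. n1.env = true  [S.ok > -2]
23. n1.depth = 30  [c.fin + S.fin + 8]
24. n0.fin = 8  [C.depth * 2 - 52]
25. n0.ok = 2  [C.depth - 28]
26. n0.key = "mq"  ["mq"]
27. n0.val = "qn"  ["qn"]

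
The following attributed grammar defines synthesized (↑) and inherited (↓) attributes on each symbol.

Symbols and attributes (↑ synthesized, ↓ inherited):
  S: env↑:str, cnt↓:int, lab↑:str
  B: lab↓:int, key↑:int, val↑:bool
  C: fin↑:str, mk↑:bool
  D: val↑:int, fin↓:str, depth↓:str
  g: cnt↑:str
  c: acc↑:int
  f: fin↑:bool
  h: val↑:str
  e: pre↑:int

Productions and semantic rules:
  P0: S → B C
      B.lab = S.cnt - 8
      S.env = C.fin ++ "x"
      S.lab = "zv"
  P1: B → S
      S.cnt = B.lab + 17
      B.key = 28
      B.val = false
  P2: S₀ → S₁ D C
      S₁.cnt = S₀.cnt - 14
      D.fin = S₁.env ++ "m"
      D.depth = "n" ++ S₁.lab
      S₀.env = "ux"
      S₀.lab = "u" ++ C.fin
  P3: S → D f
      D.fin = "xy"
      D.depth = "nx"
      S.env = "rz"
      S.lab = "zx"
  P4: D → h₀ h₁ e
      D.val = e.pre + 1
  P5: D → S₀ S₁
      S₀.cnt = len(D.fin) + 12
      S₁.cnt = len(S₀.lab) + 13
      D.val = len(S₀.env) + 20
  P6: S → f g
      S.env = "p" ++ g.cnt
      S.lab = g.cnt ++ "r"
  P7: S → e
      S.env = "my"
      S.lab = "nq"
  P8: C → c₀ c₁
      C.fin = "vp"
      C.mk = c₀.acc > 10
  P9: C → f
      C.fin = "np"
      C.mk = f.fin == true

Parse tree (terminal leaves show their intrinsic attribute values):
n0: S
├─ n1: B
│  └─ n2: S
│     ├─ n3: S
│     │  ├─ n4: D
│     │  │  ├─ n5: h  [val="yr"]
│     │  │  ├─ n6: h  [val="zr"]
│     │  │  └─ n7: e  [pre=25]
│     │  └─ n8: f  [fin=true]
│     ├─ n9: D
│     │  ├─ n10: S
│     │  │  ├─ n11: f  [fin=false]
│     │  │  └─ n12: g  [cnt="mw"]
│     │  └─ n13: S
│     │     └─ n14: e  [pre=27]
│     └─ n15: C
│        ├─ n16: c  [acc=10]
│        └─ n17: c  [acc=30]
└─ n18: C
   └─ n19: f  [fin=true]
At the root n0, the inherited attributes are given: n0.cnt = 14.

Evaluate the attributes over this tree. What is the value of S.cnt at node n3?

1. n0.cnt = 14  [given at root]
2. n1.lab = 6  [S.cnt - 8]
3. n2.cnt = 23  [B.lab + 17]
4. n3.cnt = 9  [S₀.cnt - 14]
5. n4.fin = "xy"  ["xy"]
6. n4.depth = "nx"  ["nx"]
7. n5.val = "yr"  [terminal]
8. n6.val = "zr"  [terminal]
9. n7.pre = 25  [terminal]
10. n4.val = 26  [e.pre + 1]
11. n8.fin = true  [terminal]
12. n3.env = "rz"  ["rz"]
13. n3.lab = "zx"  ["zx"]
14. n9.fin = "rzm"  [S₁.env ++ "m"]
15. n9.depth = "nzx"  ["n" ++ S₁.lab]
16. n10.cnt = 15  [len(D.fin) + 12]
17. n11.fin = false  [terminal]
18. n12.cnt = "mw"  [terminal]
19. n10.env = "pmw"  ["p" ++ g.cnt]
20. n10.lab = "mwr"  [g.cnt ++ "r"]
21. n13.cnt = 16  [len(S₀.lab) + 13]
22. n14.pre = 27  [terminal]
23. n13.env = "my"  ["my"]
24. n13.lab = "nq"  ["nq"]
25. n9.val = 23  [len(S₀.env) + 20]
26. n16.acc = 10  [terminal]
27. n17.acc = 30  [terminal]
28. n15.fin = "vp"  ["vp"]
29. n15.mk = false  [c₀.acc > 10]
30. n2.env = "ux"  ["ux"]
31. n2.lab = "uvp"  ["u" ++ C.fin]
32. n1.key = 28  [28]
33. n1.val = false  [false]
34. n19.fin = true  [terminal]
35. n18.fin = "np"  ["np"]
36. n18.mk = true  [f.fin == true]
37. n0.env = "npx"  [C.fin ++ "x"]
38. n0.lab = "zv"  ["zv"]

9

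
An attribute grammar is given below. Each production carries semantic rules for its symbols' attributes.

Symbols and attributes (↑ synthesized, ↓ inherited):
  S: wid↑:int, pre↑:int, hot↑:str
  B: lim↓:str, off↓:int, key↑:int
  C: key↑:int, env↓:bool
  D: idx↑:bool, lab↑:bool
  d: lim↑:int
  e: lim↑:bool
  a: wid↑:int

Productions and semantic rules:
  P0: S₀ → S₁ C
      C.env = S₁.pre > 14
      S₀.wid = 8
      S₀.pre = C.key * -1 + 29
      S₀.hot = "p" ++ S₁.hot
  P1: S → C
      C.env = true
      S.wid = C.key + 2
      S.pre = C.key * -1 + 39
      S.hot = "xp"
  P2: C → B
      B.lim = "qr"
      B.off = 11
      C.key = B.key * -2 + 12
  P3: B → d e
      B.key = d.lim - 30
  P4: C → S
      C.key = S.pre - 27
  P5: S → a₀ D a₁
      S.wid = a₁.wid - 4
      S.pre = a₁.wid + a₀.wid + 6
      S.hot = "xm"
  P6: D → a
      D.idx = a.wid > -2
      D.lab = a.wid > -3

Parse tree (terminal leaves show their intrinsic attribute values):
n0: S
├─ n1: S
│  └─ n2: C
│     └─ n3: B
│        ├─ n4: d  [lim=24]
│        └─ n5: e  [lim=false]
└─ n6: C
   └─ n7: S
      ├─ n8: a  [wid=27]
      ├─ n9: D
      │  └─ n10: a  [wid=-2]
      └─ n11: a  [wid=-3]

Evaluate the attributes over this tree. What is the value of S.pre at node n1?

15

1. n2.env = true  [true]
2. n3.lim = "qr"  ["qr"]
3. n3.off = 11  [11]
4. n4.lim = 24  [terminal]
5. n5.lim = false  [terminal]
6. n3.key = -6  [d.lim - 30]
7. n2.key = 24  [B.key * -2 + 12]
8. n1.wid = 26  [C.key + 2]
9. n1.pre = 15  [C.key * -1 + 39]
10. n1.hot = "xp"  ["xp"]
11. n6.env = true  [S₁.pre > 14]
12. n8.wid = 27  [terminal]
13. n10.wid = -2  [terminal]
14. n9.idx = false  [a.wid > -2]
15. n9.lab = true  [a.wid > -3]
16. n11.wid = -3  [terminal]
17. n7.wid = -7  [a₁.wid - 4]
18. n7.pre = 30  [a₁.wid + a₀.wid + 6]
19. n7.hot = "xm"  ["xm"]
20. n6.key = 3  [S.pre - 27]
21. n0.wid = 8  [8]
22. n0.pre = 26  [C.key * -1 + 29]
23. n0.hot = "pxp"  ["p" ++ S₁.hot]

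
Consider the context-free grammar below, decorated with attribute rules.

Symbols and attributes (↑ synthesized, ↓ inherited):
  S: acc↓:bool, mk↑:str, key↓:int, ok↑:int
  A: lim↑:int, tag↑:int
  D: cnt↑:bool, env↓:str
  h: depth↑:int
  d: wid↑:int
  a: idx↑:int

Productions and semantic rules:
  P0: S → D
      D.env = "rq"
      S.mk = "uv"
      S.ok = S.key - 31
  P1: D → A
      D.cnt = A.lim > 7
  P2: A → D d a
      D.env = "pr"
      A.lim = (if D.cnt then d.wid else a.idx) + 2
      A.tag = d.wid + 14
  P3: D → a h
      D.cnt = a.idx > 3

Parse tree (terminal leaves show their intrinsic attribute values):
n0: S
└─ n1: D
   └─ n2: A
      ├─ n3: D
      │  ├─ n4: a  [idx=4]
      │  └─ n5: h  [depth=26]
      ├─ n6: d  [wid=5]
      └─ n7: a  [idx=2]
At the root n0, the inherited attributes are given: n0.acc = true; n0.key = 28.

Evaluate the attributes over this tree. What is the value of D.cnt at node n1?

false

1. n0.acc = true  [given at root]
2. n0.key = 28  [given at root]
3. n1.env = "rq"  ["rq"]
4. n3.env = "pr"  ["pr"]
5. n4.idx = 4  [terminal]
6. n5.depth = 26  [terminal]
7. n3.cnt = true  [a.idx > 3]
8. n6.wid = 5  [terminal]
9. n7.idx = 2  [terminal]
10. n2.lim = 7  [(if D.cnt then d.wid else a.idx) + 2]
11. n2.tag = 19  [d.wid + 14]
12. n1.cnt = false  [A.lim > 7]
13. n0.mk = "uv"  ["uv"]
14. n0.ok = -3  [S.key - 31]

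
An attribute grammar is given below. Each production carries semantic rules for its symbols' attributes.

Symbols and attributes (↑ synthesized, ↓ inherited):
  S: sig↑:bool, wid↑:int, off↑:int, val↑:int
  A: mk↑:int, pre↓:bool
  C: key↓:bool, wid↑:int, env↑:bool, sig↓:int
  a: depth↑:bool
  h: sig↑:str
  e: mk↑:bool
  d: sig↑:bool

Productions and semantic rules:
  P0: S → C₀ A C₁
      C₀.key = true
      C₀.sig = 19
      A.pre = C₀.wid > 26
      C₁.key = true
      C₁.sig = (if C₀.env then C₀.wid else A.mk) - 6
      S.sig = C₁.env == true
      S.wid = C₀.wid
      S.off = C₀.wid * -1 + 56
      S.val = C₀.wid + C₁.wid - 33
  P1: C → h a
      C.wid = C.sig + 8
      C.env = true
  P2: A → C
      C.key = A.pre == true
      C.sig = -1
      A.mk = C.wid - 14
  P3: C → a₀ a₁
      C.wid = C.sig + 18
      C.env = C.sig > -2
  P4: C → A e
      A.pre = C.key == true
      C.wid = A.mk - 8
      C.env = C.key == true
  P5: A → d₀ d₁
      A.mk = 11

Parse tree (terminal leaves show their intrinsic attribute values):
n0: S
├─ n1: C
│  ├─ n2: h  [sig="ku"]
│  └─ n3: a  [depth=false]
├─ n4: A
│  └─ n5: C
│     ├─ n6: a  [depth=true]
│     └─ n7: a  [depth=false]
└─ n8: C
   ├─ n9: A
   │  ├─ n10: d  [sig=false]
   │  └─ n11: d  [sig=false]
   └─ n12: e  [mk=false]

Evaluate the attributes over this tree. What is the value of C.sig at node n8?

21

1. n1.key = true  [true]
2. n1.sig = 19  [19]
3. n2.sig = "ku"  [terminal]
4. n3.depth = false  [terminal]
5. n1.wid = 27  [C.sig + 8]
6. n1.env = true  [true]
7. n4.pre = true  [C₀.wid > 26]
8. n5.key = true  [A.pre == true]
9. n5.sig = -1  [-1]
10. n6.depth = true  [terminal]
11. n7.depth = false  [terminal]
12. n5.wid = 17  [C.sig + 18]
13. n5.env = true  [C.sig > -2]
14. n4.mk = 3  [C.wid - 14]
15. n8.key = true  [true]
16. n8.sig = 21  [(if C₀.env then C₀.wid else A.mk) - 6]
17. n9.pre = true  [C.key == true]
18. n10.sig = false  [terminal]
19. n11.sig = false  [terminal]
20. n9.mk = 11  [11]
21. n12.mk = false  [terminal]
22. n8.wid = 3  [A.mk - 8]
23. n8.env = true  [C.key == true]
24. n0.sig = true  [C₁.env == true]
25. n0.wid = 27  [C₀.wid]
26. n0.off = 29  [C₀.wid * -1 + 56]
27. n0.val = -3  [C₀.wid + C₁.wid - 33]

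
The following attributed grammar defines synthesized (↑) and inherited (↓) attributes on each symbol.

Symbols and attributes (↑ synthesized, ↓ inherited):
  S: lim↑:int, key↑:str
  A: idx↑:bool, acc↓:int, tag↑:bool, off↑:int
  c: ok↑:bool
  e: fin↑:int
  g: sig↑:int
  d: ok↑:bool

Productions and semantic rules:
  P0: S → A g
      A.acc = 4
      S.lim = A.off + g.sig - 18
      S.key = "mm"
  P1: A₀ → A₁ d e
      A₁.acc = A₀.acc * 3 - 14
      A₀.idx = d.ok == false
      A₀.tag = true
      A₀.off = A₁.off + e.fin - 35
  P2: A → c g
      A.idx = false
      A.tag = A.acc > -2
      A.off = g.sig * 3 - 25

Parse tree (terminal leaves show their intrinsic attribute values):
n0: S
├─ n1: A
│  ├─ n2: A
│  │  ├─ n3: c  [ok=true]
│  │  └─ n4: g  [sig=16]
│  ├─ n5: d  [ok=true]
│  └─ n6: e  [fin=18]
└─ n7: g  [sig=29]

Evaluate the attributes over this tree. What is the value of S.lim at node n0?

1. n1.acc = 4  [4]
2. n2.acc = -2  [A₀.acc * 3 - 14]
3. n3.ok = true  [terminal]
4. n4.sig = 16  [terminal]
5. n2.idx = false  [false]
6. n2.tag = false  [A.acc > -2]
7. n2.off = 23  [g.sig * 3 - 25]
8. n5.ok = true  [terminal]
9. n6.fin = 18  [terminal]
10. n1.idx = false  [d.ok == false]
11. n1.tag = true  [true]
12. n1.off = 6  [A₁.off + e.fin - 35]
13. n7.sig = 29  [terminal]
14. n0.lim = 17  [A.off + g.sig - 18]
15. n0.key = "mm"  ["mm"]

17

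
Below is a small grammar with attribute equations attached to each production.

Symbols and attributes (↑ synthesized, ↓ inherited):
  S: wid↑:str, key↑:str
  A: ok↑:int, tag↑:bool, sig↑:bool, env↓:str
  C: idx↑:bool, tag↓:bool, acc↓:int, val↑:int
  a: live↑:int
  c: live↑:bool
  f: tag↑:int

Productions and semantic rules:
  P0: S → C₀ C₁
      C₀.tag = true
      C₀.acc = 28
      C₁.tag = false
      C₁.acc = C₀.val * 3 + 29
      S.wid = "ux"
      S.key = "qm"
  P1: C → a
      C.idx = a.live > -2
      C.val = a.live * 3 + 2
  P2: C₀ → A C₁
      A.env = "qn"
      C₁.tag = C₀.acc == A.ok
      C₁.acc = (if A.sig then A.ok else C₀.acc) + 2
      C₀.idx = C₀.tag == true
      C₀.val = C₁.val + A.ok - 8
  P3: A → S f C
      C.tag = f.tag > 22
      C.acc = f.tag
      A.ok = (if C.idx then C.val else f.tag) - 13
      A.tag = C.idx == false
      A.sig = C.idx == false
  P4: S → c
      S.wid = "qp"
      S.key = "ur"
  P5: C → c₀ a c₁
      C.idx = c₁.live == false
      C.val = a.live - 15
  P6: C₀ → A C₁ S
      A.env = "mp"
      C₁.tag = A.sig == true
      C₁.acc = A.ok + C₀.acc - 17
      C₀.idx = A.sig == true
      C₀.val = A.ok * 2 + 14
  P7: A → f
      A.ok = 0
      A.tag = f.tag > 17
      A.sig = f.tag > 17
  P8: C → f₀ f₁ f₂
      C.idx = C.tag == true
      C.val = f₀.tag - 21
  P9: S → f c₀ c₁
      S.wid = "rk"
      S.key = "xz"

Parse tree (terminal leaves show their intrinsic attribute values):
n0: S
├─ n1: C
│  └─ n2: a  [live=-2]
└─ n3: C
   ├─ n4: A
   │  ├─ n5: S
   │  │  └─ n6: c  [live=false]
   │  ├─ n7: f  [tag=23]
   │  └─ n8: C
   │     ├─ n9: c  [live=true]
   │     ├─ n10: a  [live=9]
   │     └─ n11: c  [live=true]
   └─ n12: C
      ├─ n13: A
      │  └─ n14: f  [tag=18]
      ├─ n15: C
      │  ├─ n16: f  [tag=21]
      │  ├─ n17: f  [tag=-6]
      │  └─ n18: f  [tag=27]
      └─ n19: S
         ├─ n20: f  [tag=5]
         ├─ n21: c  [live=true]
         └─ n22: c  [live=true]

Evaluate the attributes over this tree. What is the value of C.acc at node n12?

1. n1.tag = true  [true]
2. n1.acc = 28  [28]
3. n2.live = -2  [terminal]
4. n1.idx = false  [a.live > -2]
5. n1.val = -4  [a.live * 3 + 2]
6. n3.tag = false  [false]
7. n3.acc = 17  [C₀.val * 3 + 29]
8. n4.env = "qn"  ["qn"]
9. n6.live = false  [terminal]
10. n5.wid = "qp"  ["qp"]
11. n5.key = "ur"  ["ur"]
12. n7.tag = 23  [terminal]
13. n8.tag = true  [f.tag > 22]
14. n8.acc = 23  [f.tag]
15. n9.live = true  [terminal]
16. n10.live = 9  [terminal]
17. n11.live = true  [terminal]
18. n8.idx = false  [c₁.live == false]
19. n8.val = -6  [a.live - 15]
20. n4.ok = 10  [(if C.idx then C.val else f.tag) - 13]
21. n4.tag = true  [C.idx == false]
22. n4.sig = true  [C.idx == false]
23. n12.tag = false  [C₀.acc == A.ok]
24. n12.acc = 12  [(if A.sig then A.ok else C₀.acc) + 2]
25. n13.env = "mp"  ["mp"]
26. n14.tag = 18  [terminal]
27. n13.ok = 0  [0]
28. n13.tag = true  [f.tag > 17]
29. n13.sig = true  [f.tag > 17]
30. n15.tag = true  [A.sig == true]
31. n15.acc = -5  [A.ok + C₀.acc - 17]
32. n16.tag = 21  [terminal]
33. n17.tag = -6  [terminal]
34. n18.tag = 27  [terminal]
35. n15.idx = true  [C.tag == true]
36. n15.val = 0  [f₀.tag - 21]
37. n20.tag = 5  [terminal]
38. n21.live = true  [terminal]
39. n22.live = true  [terminal]
40. n19.wid = "rk"  ["rk"]
41. n19.key = "xz"  ["xz"]
42. n12.idx = true  [A.sig == true]
43. n12.val = 14  [A.ok * 2 + 14]
44. n3.idx = false  [C₀.tag == true]
45. n3.val = 16  [C₁.val + A.ok - 8]
46. n0.wid = "ux"  ["ux"]
47. n0.key = "qm"  ["qm"]

12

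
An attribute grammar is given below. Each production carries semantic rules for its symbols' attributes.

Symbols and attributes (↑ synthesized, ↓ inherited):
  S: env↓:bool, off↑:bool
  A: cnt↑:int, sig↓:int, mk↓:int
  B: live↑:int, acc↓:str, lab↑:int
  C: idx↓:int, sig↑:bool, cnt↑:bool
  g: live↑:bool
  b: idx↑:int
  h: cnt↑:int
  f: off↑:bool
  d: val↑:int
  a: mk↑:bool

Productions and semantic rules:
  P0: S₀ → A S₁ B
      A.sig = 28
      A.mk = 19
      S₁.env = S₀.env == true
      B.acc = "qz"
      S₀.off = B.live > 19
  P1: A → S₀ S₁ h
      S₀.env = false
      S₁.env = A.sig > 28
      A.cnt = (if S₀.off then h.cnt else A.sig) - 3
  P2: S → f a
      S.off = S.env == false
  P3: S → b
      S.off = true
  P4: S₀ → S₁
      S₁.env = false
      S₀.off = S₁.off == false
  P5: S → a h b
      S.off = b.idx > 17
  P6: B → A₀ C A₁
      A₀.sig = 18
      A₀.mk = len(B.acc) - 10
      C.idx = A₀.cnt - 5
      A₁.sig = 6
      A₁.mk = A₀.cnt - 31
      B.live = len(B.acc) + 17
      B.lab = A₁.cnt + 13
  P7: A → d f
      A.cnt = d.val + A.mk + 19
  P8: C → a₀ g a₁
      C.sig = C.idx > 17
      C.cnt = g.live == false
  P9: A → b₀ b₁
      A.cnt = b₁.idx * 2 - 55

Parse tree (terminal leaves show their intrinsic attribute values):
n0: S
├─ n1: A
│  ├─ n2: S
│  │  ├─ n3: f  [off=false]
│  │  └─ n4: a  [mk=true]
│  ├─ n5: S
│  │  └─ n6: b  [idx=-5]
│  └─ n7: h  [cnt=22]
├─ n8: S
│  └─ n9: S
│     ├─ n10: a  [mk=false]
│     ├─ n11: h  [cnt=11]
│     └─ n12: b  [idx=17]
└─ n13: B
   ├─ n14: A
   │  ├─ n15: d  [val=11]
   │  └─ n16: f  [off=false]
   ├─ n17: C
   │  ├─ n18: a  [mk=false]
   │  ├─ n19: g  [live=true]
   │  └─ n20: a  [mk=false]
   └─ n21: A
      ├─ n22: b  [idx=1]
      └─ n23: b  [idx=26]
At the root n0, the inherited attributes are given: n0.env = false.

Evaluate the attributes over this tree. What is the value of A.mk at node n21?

1. n0.env = false  [given at root]
2. n1.sig = 28  [28]
3. n1.mk = 19  [19]
4. n2.env = false  [false]
5. n3.off = false  [terminal]
6. n4.mk = true  [terminal]
7. n2.off = true  [S.env == false]
8. n5.env = false  [A.sig > 28]
9. n6.idx = -5  [terminal]
10. n5.off = true  [true]
11. n7.cnt = 22  [terminal]
12. n1.cnt = 19  [(if S₀.off then h.cnt else A.sig) - 3]
13. n8.env = false  [S₀.env == true]
14. n9.env = false  [false]
15. n10.mk = false  [terminal]
16. n11.cnt = 11  [terminal]
17. n12.idx = 17  [terminal]
18. n9.off = false  [b.idx > 17]
19. n8.off = true  [S₁.off == false]
20. n13.acc = "qz"  ["qz"]
21. n14.sig = 18  [18]
22. n14.mk = -8  [len(B.acc) - 10]
23. n15.val = 11  [terminal]
24. n16.off = false  [terminal]
25. n14.cnt = 22  [d.val + A.mk + 19]
26. n17.idx = 17  [A₀.cnt - 5]
27. n18.mk = false  [terminal]
28. n19.live = true  [terminal]
29. n20.mk = false  [terminal]
30. n17.sig = false  [C.idx > 17]
31. n17.cnt = false  [g.live == false]
32. n21.sig = 6  [6]
33. n21.mk = -9  [A₀.cnt - 31]
34. n22.idx = 1  [terminal]
35. n23.idx = 26  [terminal]
36. n21.cnt = -3  [b₁.idx * 2 - 55]
37. n13.live = 19  [len(B.acc) + 17]
38. n13.lab = 10  [A₁.cnt + 13]
39. n0.off = false  [B.live > 19]

-9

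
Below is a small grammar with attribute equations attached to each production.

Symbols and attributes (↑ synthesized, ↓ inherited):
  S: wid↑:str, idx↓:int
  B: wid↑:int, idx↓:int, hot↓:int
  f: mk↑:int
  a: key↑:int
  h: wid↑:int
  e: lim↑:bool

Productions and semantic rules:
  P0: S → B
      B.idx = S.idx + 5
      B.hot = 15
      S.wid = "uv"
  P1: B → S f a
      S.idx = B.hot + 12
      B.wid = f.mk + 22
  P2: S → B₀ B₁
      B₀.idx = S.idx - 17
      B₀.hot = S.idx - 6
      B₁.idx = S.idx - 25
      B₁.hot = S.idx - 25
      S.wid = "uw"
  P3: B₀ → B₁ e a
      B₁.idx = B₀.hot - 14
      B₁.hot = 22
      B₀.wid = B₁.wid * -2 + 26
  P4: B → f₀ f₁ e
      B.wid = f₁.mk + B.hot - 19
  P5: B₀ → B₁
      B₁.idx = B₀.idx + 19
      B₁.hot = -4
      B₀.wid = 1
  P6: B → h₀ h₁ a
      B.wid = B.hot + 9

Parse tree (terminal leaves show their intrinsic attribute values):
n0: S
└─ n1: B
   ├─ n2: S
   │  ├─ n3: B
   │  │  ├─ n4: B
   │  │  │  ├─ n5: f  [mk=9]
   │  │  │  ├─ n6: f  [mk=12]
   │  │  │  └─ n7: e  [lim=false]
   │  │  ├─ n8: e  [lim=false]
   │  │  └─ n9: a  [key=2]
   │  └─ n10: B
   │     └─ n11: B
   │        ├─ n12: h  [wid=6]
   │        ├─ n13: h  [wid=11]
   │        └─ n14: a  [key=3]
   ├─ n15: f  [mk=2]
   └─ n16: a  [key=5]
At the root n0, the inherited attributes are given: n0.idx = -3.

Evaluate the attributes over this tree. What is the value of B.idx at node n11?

21

1. n0.idx = -3  [given at root]
2. n1.idx = 2  [S.idx + 5]
3. n1.hot = 15  [15]
4. n2.idx = 27  [B.hot + 12]
5. n3.idx = 10  [S.idx - 17]
6. n3.hot = 21  [S.idx - 6]
7. n4.idx = 7  [B₀.hot - 14]
8. n4.hot = 22  [22]
9. n5.mk = 9  [terminal]
10. n6.mk = 12  [terminal]
11. n7.lim = false  [terminal]
12. n4.wid = 15  [f₁.mk + B.hot - 19]
13. n8.lim = false  [terminal]
14. n9.key = 2  [terminal]
15. n3.wid = -4  [B₁.wid * -2 + 26]
16. n10.idx = 2  [S.idx - 25]
17. n10.hot = 2  [S.idx - 25]
18. n11.idx = 21  [B₀.idx + 19]
19. n11.hot = -4  [-4]
20. n12.wid = 6  [terminal]
21. n13.wid = 11  [terminal]
22. n14.key = 3  [terminal]
23. n11.wid = 5  [B.hot + 9]
24. n10.wid = 1  [1]
25. n2.wid = "uw"  ["uw"]
26. n15.mk = 2  [terminal]
27. n16.key = 5  [terminal]
28. n1.wid = 24  [f.mk + 22]
29. n0.wid = "uv"  ["uv"]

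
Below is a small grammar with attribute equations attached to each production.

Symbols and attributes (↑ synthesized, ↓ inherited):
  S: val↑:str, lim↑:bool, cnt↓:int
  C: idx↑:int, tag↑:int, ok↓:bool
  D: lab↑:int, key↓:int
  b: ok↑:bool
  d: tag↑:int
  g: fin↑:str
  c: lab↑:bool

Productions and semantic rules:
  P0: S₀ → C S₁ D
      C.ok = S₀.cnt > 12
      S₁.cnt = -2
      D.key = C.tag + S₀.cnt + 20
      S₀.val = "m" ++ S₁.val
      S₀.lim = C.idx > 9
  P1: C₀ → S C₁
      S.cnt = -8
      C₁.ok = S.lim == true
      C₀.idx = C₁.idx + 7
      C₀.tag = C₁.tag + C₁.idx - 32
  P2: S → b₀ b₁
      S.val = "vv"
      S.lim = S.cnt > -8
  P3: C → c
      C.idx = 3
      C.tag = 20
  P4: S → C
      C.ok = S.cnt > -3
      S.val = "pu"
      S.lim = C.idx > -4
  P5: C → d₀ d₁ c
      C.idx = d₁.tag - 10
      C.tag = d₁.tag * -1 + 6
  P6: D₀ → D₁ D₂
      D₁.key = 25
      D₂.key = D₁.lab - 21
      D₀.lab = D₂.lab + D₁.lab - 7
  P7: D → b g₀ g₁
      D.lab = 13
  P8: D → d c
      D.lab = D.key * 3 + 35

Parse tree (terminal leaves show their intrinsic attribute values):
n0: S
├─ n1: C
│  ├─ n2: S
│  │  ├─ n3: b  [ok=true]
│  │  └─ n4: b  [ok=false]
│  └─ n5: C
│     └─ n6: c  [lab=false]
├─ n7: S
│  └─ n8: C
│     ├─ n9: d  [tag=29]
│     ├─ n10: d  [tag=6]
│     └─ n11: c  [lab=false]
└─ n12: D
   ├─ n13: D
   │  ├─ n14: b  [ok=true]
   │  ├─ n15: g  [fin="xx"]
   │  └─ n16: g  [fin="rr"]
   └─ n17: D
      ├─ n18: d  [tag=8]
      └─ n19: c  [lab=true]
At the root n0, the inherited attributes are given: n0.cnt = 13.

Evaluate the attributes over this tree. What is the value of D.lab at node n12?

1. n0.cnt = 13  [given at root]
2. n1.ok = true  [S₀.cnt > 12]
3. n2.cnt = -8  [-8]
4. n3.ok = true  [terminal]
5. n4.ok = false  [terminal]
6. n2.val = "vv"  ["vv"]
7. n2.lim = false  [S.cnt > -8]
8. n5.ok = false  [S.lim == true]
9. n6.lab = false  [terminal]
10. n5.idx = 3  [3]
11. n5.tag = 20  [20]
12. n1.idx = 10  [C₁.idx + 7]
13. n1.tag = -9  [C₁.tag + C₁.idx - 32]
14. n7.cnt = -2  [-2]
15. n8.ok = true  [S.cnt > -3]
16. n9.tag = 29  [terminal]
17. n10.tag = 6  [terminal]
18. n11.lab = false  [terminal]
19. n8.idx = -4  [d₁.tag - 10]
20. n8.tag = 0  [d₁.tag * -1 + 6]
21. n7.val = "pu"  ["pu"]
22. n7.lim = false  [C.idx > -4]
23. n12.key = 24  [C.tag + S₀.cnt + 20]
24. n13.key = 25  [25]
25. n14.ok = true  [terminal]
26. n15.fin = "xx"  [terminal]
27. n16.fin = "rr"  [terminal]
28. n13.lab = 13  [13]
29. n17.key = -8  [D₁.lab - 21]
30. n18.tag = 8  [terminal]
31. n19.lab = true  [terminal]
32. n17.lab = 11  [D.key * 3 + 35]
33. n12.lab = 17  [D₂.lab + D₁.lab - 7]
34. n0.val = "mpu"  ["m" ++ S₁.val]
35. n0.lim = true  [C.idx > 9]

17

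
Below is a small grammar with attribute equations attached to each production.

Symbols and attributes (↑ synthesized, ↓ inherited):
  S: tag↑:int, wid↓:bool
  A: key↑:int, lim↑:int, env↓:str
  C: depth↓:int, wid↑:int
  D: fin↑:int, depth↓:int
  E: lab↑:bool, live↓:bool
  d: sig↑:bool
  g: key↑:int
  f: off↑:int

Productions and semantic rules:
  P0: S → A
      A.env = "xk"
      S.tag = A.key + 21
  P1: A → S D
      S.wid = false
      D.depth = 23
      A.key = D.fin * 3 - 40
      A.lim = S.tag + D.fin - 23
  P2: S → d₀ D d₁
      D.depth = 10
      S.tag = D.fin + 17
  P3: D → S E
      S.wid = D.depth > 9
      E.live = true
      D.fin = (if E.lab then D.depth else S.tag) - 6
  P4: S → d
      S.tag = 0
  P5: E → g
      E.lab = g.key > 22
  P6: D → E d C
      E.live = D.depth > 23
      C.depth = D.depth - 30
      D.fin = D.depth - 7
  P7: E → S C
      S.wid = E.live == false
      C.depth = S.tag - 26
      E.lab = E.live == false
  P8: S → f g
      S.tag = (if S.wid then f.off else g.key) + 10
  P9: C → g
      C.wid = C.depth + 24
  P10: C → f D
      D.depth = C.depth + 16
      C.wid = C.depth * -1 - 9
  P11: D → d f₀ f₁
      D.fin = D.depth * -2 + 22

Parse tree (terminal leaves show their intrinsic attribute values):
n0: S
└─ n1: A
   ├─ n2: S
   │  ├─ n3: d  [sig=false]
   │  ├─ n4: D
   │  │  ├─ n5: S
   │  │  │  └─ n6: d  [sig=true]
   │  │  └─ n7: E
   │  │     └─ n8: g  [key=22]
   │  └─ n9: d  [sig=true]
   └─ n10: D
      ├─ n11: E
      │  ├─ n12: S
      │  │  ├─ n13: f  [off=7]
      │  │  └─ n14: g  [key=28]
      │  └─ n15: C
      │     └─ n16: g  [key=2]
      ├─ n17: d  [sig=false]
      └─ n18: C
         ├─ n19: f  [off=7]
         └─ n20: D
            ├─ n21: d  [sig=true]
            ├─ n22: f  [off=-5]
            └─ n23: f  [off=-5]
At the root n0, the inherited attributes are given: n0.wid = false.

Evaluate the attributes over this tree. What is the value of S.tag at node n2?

1. n0.wid = false  [given at root]
2. n1.env = "xk"  ["xk"]
3. n2.wid = false  [false]
4. n3.sig = false  [terminal]
5. n4.depth = 10  [10]
6. n5.wid = true  [D.depth > 9]
7. n6.sig = true  [terminal]
8. n5.tag = 0  [0]
9. n7.live = true  [true]
10. n8.key = 22  [terminal]
11. n7.lab = false  [g.key > 22]
12. n4.fin = -6  [(if E.lab then D.depth else S.tag) - 6]
13. n9.sig = true  [terminal]
14. n2.tag = 11  [D.fin + 17]
15. n10.depth = 23  [23]
16. n11.live = false  [D.depth > 23]
17. n12.wid = true  [E.live == false]
18. n13.off = 7  [terminal]
19. n14.key = 28  [terminal]
20. n12.tag = 17  [(if S.wid then f.off else g.key) + 10]
21. n15.depth = -9  [S.tag - 26]
22. n16.key = 2  [terminal]
23. n15.wid = 15  [C.depth + 24]
24. n11.lab = true  [E.live == false]
25. n17.sig = false  [terminal]
26. n18.depth = -7  [D.depth - 30]
27. n19.off = 7  [terminal]
28. n20.depth = 9  [C.depth + 16]
29. n21.sig = true  [terminal]
30. n22.off = -5  [terminal]
31. n23.off = -5  [terminal]
32. n20.fin = 4  [D.depth * -2 + 22]
33. n18.wid = -2  [C.depth * -1 - 9]
34. n10.fin = 16  [D.depth - 7]
35. n1.key = 8  [D.fin * 3 - 40]
36. n1.lim = 4  [S.tag + D.fin - 23]
37. n0.tag = 29  [A.key + 21]

11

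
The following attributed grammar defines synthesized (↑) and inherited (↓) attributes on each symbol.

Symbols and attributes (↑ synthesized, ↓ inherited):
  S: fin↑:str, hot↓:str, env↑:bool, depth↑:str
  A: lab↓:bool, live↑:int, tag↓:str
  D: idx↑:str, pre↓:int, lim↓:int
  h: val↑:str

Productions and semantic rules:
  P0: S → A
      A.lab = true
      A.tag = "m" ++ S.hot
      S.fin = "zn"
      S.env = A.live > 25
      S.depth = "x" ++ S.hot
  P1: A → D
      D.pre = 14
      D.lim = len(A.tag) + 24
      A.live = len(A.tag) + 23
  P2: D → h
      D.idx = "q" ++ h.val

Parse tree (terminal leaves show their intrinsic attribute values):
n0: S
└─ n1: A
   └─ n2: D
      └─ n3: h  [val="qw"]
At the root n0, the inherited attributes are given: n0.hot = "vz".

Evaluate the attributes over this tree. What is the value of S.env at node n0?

true

1. n0.hot = "vz"  [given at root]
2. n1.lab = true  [true]
3. n1.tag = "mvz"  ["m" ++ S.hot]
4. n2.pre = 14  [14]
5. n2.lim = 27  [len(A.tag) + 24]
6. n3.val = "qw"  [terminal]
7. n2.idx = "qqw"  ["q" ++ h.val]
8. n1.live = 26  [len(A.tag) + 23]
9. n0.fin = "zn"  ["zn"]
10. n0.env = true  [A.live > 25]
11. n0.depth = "xvz"  ["x" ++ S.hot]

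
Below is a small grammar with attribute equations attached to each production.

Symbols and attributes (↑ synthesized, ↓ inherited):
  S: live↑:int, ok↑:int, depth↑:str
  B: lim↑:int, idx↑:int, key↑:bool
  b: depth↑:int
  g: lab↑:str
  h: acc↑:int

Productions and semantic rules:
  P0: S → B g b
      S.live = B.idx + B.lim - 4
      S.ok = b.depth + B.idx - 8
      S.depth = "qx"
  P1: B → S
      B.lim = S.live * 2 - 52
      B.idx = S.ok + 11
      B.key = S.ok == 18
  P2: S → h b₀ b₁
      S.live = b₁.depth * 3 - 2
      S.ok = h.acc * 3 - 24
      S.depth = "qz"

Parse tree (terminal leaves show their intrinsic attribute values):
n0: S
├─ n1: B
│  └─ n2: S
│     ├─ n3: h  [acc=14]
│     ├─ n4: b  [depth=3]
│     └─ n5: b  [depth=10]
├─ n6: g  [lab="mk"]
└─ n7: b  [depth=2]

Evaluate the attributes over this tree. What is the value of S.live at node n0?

29

1. n3.acc = 14  [terminal]
2. n4.depth = 3  [terminal]
3. n5.depth = 10  [terminal]
4. n2.live = 28  [b₁.depth * 3 - 2]
5. n2.ok = 18  [h.acc * 3 - 24]
6. n2.depth = "qz"  ["qz"]
7. n1.lim = 4  [S.live * 2 - 52]
8. n1.idx = 29  [S.ok + 11]
9. n1.key = true  [S.ok == 18]
10. n6.lab = "mk"  [terminal]
11. n7.depth = 2  [terminal]
12. n0.live = 29  [B.idx + B.lim - 4]
13. n0.ok = 23  [b.depth + B.idx - 8]
14. n0.depth = "qx"  ["qx"]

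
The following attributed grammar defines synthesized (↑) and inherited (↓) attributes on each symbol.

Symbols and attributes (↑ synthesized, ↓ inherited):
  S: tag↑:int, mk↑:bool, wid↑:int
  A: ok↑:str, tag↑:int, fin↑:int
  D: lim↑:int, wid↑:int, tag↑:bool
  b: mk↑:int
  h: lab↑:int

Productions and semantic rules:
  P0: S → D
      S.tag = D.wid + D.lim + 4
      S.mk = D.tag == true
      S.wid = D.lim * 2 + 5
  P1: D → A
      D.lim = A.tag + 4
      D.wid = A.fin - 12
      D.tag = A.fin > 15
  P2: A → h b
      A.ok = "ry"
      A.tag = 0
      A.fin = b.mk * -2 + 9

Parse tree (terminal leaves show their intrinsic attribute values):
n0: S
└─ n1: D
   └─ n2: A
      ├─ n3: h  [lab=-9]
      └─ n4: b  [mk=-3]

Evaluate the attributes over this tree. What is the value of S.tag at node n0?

11

1. n3.lab = -9  [terminal]
2. n4.mk = -3  [terminal]
3. n2.ok = "ry"  ["ry"]
4. n2.tag = 0  [0]
5. n2.fin = 15  [b.mk * -2 + 9]
6. n1.lim = 4  [A.tag + 4]
7. n1.wid = 3  [A.fin - 12]
8. n1.tag = false  [A.fin > 15]
9. n0.tag = 11  [D.wid + D.lim + 4]
10. n0.mk = false  [D.tag == true]
11. n0.wid = 13  [D.lim * 2 + 5]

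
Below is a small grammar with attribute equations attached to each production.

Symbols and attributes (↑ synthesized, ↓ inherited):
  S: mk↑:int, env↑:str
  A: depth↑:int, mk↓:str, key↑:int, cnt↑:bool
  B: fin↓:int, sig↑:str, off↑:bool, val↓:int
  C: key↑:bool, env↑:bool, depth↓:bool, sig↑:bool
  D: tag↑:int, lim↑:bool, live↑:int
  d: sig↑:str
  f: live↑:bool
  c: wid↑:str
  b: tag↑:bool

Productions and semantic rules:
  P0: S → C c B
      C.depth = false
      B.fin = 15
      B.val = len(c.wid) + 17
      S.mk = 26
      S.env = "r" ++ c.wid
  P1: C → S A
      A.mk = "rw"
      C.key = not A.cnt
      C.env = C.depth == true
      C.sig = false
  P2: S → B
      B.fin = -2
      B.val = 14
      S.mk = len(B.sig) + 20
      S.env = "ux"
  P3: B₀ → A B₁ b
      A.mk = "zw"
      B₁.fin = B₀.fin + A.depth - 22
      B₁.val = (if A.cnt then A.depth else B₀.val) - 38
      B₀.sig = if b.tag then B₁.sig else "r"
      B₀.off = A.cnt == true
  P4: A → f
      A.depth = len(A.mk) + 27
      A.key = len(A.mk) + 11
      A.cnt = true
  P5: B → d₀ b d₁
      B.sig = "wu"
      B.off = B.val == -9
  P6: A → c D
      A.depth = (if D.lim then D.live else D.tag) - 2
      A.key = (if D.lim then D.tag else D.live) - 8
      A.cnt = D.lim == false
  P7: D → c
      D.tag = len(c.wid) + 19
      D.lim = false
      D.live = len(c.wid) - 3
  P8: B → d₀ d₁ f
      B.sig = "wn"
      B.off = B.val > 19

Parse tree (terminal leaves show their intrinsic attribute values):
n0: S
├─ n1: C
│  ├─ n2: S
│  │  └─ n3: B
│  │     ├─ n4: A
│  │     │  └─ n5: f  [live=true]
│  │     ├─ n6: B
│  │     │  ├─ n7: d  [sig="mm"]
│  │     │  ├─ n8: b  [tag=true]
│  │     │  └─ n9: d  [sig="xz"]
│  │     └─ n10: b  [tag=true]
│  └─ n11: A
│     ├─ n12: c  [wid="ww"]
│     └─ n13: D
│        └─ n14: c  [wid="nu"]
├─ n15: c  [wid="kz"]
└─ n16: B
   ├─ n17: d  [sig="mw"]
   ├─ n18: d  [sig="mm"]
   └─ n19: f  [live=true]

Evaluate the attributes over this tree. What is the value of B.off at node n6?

1. n1.depth = false  [false]
2. n3.fin = -2  [-2]
3. n3.val = 14  [14]
4. n4.mk = "zw"  ["zw"]
5. n5.live = true  [terminal]
6. n4.depth = 29  [len(A.mk) + 27]
7. n4.key = 13  [len(A.mk) + 11]
8. n4.cnt = true  [true]
9. n6.fin = 5  [B₀.fin + A.depth - 22]
10. n6.val = -9  [(if A.cnt then A.depth else B₀.val) - 38]
11. n7.sig = "mm"  [terminal]
12. n8.tag = true  [terminal]
13. n9.sig = "xz"  [terminal]
14. n6.sig = "wu"  ["wu"]
15. n6.off = true  [B.val == -9]
16. n10.tag = true  [terminal]
17. n3.sig = "wu"  [if b.tag then B₁.sig else "r"]
18. n3.off = true  [A.cnt == true]
19. n2.mk = 22  [len(B.sig) + 20]
20. n2.env = "ux"  ["ux"]
21. n11.mk = "rw"  ["rw"]
22. n12.wid = "ww"  [terminal]
23. n14.wid = "nu"  [terminal]
24. n13.tag = 21  [len(c.wid) + 19]
25. n13.lim = false  [false]
26. n13.live = -1  [len(c.wid) - 3]
27. n11.depth = 19  [(if D.lim then D.live else D.tag) - 2]
28. n11.key = -9  [(if D.lim then D.tag else D.live) - 8]
29. n11.cnt = true  [D.lim == false]
30. n1.key = false  [not A.cnt]
31. n1.env = false  [C.depth == true]
32. n1.sig = false  [false]
33. n15.wid = "kz"  [terminal]
34. n16.fin = 15  [15]
35. n16.val = 19  [len(c.wid) + 17]
36. n17.sig = "mw"  [terminal]
37. n18.sig = "mm"  [terminal]
38. n19.live = true  [terminal]
39. n16.sig = "wn"  ["wn"]
40. n16.off = false  [B.val > 19]
41. n0.mk = 26  [26]
42. n0.env = "rkz"  ["r" ++ c.wid]

true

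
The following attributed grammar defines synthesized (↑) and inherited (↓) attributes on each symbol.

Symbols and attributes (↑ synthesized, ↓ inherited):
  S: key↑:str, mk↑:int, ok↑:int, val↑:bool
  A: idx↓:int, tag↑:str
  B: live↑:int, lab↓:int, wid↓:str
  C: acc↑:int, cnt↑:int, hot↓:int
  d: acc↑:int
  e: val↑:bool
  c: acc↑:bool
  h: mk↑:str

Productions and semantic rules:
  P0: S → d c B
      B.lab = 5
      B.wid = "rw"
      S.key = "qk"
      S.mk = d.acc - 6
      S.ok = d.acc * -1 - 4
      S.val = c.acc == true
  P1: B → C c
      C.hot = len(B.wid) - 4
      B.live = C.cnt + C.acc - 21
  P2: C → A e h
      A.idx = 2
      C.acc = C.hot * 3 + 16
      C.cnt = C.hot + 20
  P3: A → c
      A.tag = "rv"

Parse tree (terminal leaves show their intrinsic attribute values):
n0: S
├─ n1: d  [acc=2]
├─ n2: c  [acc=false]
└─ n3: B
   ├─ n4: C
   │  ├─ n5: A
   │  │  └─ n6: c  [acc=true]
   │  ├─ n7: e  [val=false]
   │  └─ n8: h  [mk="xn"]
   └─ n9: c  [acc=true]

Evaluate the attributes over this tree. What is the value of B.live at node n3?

7

1. n1.acc = 2  [terminal]
2. n2.acc = false  [terminal]
3. n3.lab = 5  [5]
4. n3.wid = "rw"  ["rw"]
5. n4.hot = -2  [len(B.wid) - 4]
6. n5.idx = 2  [2]
7. n6.acc = true  [terminal]
8. n5.tag = "rv"  ["rv"]
9. n7.val = false  [terminal]
10. n8.mk = "xn"  [terminal]
11. n4.acc = 10  [C.hot * 3 + 16]
12. n4.cnt = 18  [C.hot + 20]
13. n9.acc = true  [terminal]
14. n3.live = 7  [C.cnt + C.acc - 21]
15. n0.key = "qk"  ["qk"]
16. n0.mk = -4  [d.acc - 6]
17. n0.ok = -6  [d.acc * -1 - 4]
18. n0.val = false  [c.acc == true]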